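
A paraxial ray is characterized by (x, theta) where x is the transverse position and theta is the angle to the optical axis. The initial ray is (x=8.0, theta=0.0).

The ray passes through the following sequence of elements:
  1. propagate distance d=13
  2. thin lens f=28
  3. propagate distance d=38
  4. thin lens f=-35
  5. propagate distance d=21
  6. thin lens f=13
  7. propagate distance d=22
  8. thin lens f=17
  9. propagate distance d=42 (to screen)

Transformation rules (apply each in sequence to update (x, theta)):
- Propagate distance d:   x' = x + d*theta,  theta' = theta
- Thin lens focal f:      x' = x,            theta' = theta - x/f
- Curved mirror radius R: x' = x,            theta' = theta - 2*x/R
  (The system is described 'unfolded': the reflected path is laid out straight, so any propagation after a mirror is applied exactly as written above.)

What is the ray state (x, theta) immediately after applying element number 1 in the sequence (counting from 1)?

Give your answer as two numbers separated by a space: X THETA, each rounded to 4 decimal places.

Answer: 8.0000 0.0000

Derivation:
Initial: x=8.0000 theta=0.0000
After 1 (propagate distance d=13): x=8.0000 theta=0.0000
Rounded to 4 decimal places: x = 8.0000, theta = 0.0000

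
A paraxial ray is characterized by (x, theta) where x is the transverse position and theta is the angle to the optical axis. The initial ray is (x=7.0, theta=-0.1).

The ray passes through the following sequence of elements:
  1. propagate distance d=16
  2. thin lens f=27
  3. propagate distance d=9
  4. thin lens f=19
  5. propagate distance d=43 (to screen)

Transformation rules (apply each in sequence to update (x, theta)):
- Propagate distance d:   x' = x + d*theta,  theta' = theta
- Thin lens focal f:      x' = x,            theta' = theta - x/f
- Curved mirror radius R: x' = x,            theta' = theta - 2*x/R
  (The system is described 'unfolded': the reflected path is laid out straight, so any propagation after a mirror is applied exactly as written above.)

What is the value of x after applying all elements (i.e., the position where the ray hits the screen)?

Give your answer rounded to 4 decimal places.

Initial: x=7.0000 theta=-0.1000
After 1 (propagate distance d=16): x=5.4000 theta=-0.1000
After 2 (thin lens f=27): x=5.4000 theta=-0.3000
After 3 (propagate distance d=9): x=2.7000 theta=-0.3000
After 4 (thin lens f=19): x=2.7000 theta=-42/95 (≈-0.4421)
After 5 (propagate distance d=43 (to screen)): x=-3099/190 (≈-16.3105) theta=-42/95 (≈-0.4421)
Rounded to 4 decimal places: x = -16.3105

Answer: -16.3105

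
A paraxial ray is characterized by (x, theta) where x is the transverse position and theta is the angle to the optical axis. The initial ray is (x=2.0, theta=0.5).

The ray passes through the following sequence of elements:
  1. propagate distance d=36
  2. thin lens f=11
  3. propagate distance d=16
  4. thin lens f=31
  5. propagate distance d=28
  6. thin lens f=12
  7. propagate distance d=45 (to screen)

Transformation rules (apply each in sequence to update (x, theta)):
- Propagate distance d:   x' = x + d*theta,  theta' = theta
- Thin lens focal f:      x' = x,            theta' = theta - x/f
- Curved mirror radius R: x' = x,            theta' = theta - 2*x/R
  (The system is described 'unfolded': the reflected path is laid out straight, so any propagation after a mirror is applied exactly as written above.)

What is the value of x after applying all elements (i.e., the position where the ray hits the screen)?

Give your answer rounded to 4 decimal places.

Answer: 44.0557

Derivation:
Initial: x=2.0000 theta=0.5000
After 1 (propagate distance d=36): x=20.0000 theta=0.5000
After 2 (thin lens f=11): x=20.0000 theta=-29/22 (≈-1.3182)
After 3 (propagate distance d=16): x=-12/11 (≈-1.0909) theta=-29/22 (≈-1.3182)
After 4 (thin lens f=31): x=-12/11 (≈-1.0909) theta=-875/682 (≈-1.2830)
After 5 (propagate distance d=28): x=-12622/341 (≈-37.0147) theta=-875/682 (≈-1.2830)
After 6 (thin lens f=12): x=-12622/341 (≈-37.0147) theta=1843/1023 (≈1.8016)
After 7 (propagate distance d=45 (to screen)): x=15023/341 (≈44.0557) theta=1843/1023 (≈1.8016)
Rounded to 4 decimal places: x = 44.0557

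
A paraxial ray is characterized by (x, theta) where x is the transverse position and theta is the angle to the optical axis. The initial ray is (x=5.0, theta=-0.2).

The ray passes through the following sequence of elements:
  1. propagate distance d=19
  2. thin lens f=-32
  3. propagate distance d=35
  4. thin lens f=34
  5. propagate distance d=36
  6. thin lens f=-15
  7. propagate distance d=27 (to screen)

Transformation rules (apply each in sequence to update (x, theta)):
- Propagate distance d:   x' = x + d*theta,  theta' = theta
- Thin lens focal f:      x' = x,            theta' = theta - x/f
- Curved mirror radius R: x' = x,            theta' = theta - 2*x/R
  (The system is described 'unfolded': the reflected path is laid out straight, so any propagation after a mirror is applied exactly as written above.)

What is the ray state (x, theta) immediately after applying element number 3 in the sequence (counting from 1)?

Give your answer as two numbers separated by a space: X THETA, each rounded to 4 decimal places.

Answer: -4.4875 -0.1625

Derivation:
Initial: x=5.0000 theta=-0.2000
After 1 (propagate distance d=19): x=1.2000 theta=-0.2000
After 2 (thin lens f=-32): x=1.2000 theta=-0.1625
After 3 (propagate distance d=35): x=-4.4875 theta=-0.1625
Rounded to 4 decimal places: x = -4.4875, theta = -0.1625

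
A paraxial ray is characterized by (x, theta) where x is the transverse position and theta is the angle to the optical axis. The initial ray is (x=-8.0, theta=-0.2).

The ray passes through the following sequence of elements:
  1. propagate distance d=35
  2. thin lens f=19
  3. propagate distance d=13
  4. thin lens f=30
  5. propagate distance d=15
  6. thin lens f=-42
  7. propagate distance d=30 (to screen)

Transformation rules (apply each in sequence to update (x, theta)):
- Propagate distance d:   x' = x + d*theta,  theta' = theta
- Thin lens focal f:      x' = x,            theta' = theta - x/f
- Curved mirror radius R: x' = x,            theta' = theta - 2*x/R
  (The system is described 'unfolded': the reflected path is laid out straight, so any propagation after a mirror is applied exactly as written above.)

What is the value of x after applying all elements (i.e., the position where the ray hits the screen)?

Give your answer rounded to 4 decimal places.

Initial: x=-8.0000 theta=-0.2000
After 1 (propagate distance d=35): x=-15.0000 theta=-0.2000
After 2 (thin lens f=19): x=-15.0000 theta=56/95 (≈0.5895)
After 3 (propagate distance d=13): x=-697/95 (≈-7.3368) theta=56/95 (≈0.5895)
After 4 (thin lens f=30): x=-697/95 (≈-7.3368) theta=2377/2850 (≈0.8340)
After 5 (propagate distance d=15): x=983/190 (≈5.1737) theta=2377/2850 (≈0.8340)
After 6 (thin lens f=-42): x=983/190 (≈5.1737) theta=12731/13300 (≈0.9572)
After 7 (propagate distance d=30 (to screen)): x=22537/665 (≈33.8902) theta=12731/13300 (≈0.9572)
Rounded to 4 decimal places: x = 33.8902

Answer: 33.8902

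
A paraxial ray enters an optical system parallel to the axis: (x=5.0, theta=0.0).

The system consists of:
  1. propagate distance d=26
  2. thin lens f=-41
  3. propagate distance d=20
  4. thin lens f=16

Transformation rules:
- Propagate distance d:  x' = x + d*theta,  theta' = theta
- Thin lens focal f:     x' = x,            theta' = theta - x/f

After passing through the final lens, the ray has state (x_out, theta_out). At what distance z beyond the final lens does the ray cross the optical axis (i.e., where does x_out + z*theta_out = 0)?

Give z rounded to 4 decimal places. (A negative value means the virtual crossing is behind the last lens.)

Initial: x=5.0000 theta=0.0000
After 1 (propagate distance d=26): x=5.0000 theta=0.0000
After 2 (thin lens f=-41): x=5.0000 theta=5/41 (≈0.1220)
After 3 (propagate distance d=20): x=305/41 (≈7.4390) theta=5/41 (≈0.1220)
After 4 (thin lens f=16): x=305/41 (≈7.4390) theta=-225/656 (≈-0.3430)
z_focus = -x_out/theta_out = -(305/41)/(-225/656) = 976/45 ≈ 21.6889
Rounded to 4 decimal places: z = 21.6889

Answer: 21.6889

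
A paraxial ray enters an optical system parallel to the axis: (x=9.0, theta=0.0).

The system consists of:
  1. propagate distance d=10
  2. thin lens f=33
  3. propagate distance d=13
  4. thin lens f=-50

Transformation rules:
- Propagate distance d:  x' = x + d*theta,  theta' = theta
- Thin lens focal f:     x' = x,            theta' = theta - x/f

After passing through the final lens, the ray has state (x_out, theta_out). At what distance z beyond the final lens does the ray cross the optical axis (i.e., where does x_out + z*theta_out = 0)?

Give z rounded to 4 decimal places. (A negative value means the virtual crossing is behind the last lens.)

Answer: 33.3333

Derivation:
Initial: x=9.0000 theta=0.0000
After 1 (propagate distance d=10): x=9.0000 theta=0.0000
After 2 (thin lens f=33): x=9.0000 theta=-3/11 (≈-0.2727)
After 3 (propagate distance d=13): x=60/11 (≈5.4545) theta=-3/11 (≈-0.2727)
After 4 (thin lens f=-50): x=60/11 (≈5.4545) theta=-9/55 (≈-0.1636)
z_focus = -x_out/theta_out = -(60/11)/(-9/55) = 100/3 ≈ 33.3333
Rounded to 4 decimal places: z = 33.3333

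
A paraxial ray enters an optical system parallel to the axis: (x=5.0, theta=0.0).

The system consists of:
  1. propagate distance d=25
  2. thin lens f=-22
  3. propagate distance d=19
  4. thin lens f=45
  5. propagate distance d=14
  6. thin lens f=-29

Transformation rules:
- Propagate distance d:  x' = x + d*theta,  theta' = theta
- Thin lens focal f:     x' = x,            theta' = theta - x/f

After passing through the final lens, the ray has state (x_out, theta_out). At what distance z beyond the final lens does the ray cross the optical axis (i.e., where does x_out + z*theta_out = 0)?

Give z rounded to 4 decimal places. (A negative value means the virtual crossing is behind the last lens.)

Initial: x=5.0000 theta=0.0000
After 1 (propagate distance d=25): x=5.0000 theta=0.0000
After 2 (thin lens f=-22): x=5.0000 theta=5/22 (≈0.2273)
After 3 (propagate distance d=19): x=205/22 (≈9.3182) theta=5/22 (≈0.2273)
After 4 (thin lens f=45): x=205/22 (≈9.3182) theta=2/99 (≈0.0202)
After 5 (propagate distance d=14): x=1901/198 (≈9.6010) theta=2/99 (≈0.0202)
After 6 (thin lens f=-29): x=1901/198 (≈9.6010) theta=2017/5742 (≈0.3513)
z_focus = -x_out/theta_out = -(1901/198)/(2017/5742) = -55129/2017 ≈ -27.3322
Rounded to 4 decimal places: z = -27.3322

Answer: -27.3322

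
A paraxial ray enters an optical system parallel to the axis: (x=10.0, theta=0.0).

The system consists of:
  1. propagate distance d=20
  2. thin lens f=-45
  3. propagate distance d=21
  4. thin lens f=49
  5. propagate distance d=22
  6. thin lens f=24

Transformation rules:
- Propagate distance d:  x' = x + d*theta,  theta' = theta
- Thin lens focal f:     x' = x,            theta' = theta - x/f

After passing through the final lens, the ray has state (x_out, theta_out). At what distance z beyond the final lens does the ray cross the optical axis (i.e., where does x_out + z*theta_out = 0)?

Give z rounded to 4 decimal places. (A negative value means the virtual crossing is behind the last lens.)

Initial: x=10.0000 theta=0.0000
After 1 (propagate distance d=20): x=10.0000 theta=0.0000
After 2 (thin lens f=-45): x=10.0000 theta=2/9 (≈0.2222)
After 3 (propagate distance d=21): x=44/3 (≈14.6667) theta=2/9 (≈0.2222)
After 4 (thin lens f=49): x=44/3 (≈14.6667) theta=-34/441 (≈-0.0771)
After 5 (propagate distance d=22): x=5720/441 (≈12.9705) theta=-34/441 (≈-0.0771)
After 6 (thin lens f=24): x=5720/441 (≈12.9705) theta=-817/1323 (≈-0.6175)
z_focus = -x_out/theta_out = -(5720/441)/(-817/1323) = 17160/817 ≈ 21.0037
Rounded to 4 decimal places: z = 21.0037

Answer: 21.0037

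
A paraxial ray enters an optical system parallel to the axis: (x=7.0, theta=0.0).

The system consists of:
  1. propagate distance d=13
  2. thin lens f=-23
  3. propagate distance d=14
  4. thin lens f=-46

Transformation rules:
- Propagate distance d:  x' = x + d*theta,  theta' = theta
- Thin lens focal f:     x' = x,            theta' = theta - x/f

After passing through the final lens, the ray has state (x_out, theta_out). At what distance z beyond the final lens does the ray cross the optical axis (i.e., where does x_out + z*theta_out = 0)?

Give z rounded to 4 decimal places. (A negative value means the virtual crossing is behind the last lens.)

Answer: -20.5060

Derivation:
Initial: x=7.0000 theta=0.0000
After 1 (propagate distance d=13): x=7.0000 theta=0.0000
After 2 (thin lens f=-23): x=7.0000 theta=7/23 (≈0.3043)
After 3 (propagate distance d=14): x=259/23 (≈11.2609) theta=7/23 (≈0.3043)
After 4 (thin lens f=-46): x=259/23 (≈11.2609) theta=581/1058 (≈0.5491)
z_focus = -x_out/theta_out = -(259/23)/(581/1058) = -1702/83 ≈ -20.5060
Rounded to 4 decimal places: z = -20.5060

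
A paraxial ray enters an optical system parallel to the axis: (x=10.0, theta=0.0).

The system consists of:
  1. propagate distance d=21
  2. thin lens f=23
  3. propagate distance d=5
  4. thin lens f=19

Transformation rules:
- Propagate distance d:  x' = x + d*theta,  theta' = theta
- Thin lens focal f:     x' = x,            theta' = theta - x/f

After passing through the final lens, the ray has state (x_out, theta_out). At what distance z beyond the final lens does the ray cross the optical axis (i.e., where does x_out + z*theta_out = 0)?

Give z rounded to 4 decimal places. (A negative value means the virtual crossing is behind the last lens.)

Initial: x=10.0000 theta=0.0000
After 1 (propagate distance d=21): x=10.0000 theta=0.0000
After 2 (thin lens f=23): x=10.0000 theta=-10/23 (≈-0.4348)
After 3 (propagate distance d=5): x=180/23 (≈7.8261) theta=-10/23 (≈-0.4348)
After 4 (thin lens f=19): x=180/23 (≈7.8261) theta=-370/437 (≈-0.8467)
z_focus = -x_out/theta_out = -(180/23)/(-370/437) = 342/37 ≈ 9.2432
Rounded to 4 decimal places: z = 9.2432

Answer: 9.2432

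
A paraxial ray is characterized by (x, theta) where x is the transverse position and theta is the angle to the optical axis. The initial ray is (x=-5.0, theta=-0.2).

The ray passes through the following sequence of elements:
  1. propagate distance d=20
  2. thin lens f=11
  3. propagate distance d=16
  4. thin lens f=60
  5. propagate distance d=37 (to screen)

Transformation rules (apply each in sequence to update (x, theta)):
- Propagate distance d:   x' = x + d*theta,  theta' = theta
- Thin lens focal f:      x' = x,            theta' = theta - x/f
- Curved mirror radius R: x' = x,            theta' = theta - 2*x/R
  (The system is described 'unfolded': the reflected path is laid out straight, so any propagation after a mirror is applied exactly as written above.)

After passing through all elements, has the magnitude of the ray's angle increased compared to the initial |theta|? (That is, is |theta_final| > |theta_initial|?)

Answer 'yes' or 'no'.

Answer: yes

Derivation:
Initial: x=-5.0000 theta=-0.2000
After 1 (propagate distance d=20): x=-9.0000 theta=-0.2000
After 2 (thin lens f=11): x=-9.0000 theta=34/55 (≈0.6182)
After 3 (propagate distance d=16): x=49/55 (≈0.8909) theta=34/55 (≈0.6182)
After 4 (thin lens f=60): x=49/55 (≈0.8909) theta=181/300 (≈0.6033)
After 5 (propagate distance d=37 (to screen)): x=76607/3300 (≈23.2142) theta=181/300 (≈0.6033)
|theta_initial|=0.2000 |theta_final|=181/300 (≈0.6033) -> increased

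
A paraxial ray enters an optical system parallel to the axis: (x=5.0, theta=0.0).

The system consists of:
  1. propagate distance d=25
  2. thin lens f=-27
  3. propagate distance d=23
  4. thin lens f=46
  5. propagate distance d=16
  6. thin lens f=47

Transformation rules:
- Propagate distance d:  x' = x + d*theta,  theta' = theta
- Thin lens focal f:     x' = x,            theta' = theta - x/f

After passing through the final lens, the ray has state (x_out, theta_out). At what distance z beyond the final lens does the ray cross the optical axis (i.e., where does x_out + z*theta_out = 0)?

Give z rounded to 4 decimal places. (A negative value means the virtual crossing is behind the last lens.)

Initial: x=5.0000 theta=0.0000
After 1 (propagate distance d=25): x=5.0000 theta=0.0000
After 2 (thin lens f=-27): x=5.0000 theta=5/27 (≈0.1852)
After 3 (propagate distance d=23): x=250/27 (≈9.2593) theta=5/27 (≈0.1852)
After 4 (thin lens f=46): x=250/27 (≈9.2593) theta=-10/621 (≈-0.0161)
After 5 (propagate distance d=16): x=5590/621 (≈9.0016) theta=-10/621 (≈-0.0161)
After 6 (thin lens f=47): x=5590/621 (≈9.0016) theta=-2020/9729 (≈-0.2076)
z_focus = -x_out/theta_out = -(5590/621)/(-2020/9729) = 26273/606 ≈ 43.3548
Rounded to 4 decimal places: z = 43.3548

Answer: 43.3548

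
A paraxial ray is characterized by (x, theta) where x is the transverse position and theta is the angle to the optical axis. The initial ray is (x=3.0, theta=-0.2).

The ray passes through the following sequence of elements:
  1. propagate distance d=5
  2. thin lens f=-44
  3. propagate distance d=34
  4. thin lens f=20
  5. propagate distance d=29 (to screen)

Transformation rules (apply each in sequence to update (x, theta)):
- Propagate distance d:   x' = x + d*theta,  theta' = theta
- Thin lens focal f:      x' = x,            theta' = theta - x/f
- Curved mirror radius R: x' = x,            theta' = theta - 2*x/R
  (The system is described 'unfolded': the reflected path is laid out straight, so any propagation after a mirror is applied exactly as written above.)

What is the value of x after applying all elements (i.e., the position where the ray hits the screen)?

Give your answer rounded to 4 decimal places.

Initial: x=3.0000 theta=-0.2000
After 1 (propagate distance d=5): x=2.0000 theta=-0.2000
After 2 (thin lens f=-44): x=2.0000 theta=-17/110 (≈-0.1545)
After 3 (propagate distance d=34): x=-179/55 (≈-3.2545) theta=-17/110 (≈-0.1545)
After 4 (thin lens f=20): x=-179/55 (≈-3.2545) theta=9/1100 (≈0.0082)
After 5 (propagate distance d=29 (to screen)): x=-3319/1100 (≈-3.0173) theta=9/1100 (≈0.0082)
Rounded to 4 decimal places: x = -3.0173

Answer: -3.0173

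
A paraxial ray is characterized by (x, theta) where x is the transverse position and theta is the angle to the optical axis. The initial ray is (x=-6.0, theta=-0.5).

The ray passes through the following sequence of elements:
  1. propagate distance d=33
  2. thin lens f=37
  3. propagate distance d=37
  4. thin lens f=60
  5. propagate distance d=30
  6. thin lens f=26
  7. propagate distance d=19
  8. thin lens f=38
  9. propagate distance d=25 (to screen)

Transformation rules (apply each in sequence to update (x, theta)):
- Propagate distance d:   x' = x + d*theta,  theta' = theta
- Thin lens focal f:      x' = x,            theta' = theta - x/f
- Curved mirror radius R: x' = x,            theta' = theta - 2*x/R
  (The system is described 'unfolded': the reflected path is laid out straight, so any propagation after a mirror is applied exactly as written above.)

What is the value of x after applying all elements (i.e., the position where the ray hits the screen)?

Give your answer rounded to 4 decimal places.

Answer: 18.3404

Derivation:
Initial: x=-6.0000 theta=-0.5000
After 1 (propagate distance d=33): x=-22.5000 theta=-0.5000
After 2 (thin lens f=37): x=-22.5000 theta=4/37 (≈0.1081)
After 3 (propagate distance d=37): x=-18.5000 theta=4/37 (≈0.1081)
After 4 (thin lens f=60): x=-18.5000 theta=1849/4440 (≈0.4164)
After 5 (propagate distance d=30): x=-889/148 (≈-6.0068) theta=1849/4440 (≈0.4164)
After 6 (thin lens f=26): x=-889/148 (≈-6.0068) theta=9343/14430 (≈0.6475)
After 7 (propagate distance d=19): x=181679/28860 (≈6.2952) theta=9343/14430 (≈0.6475)
After 8 (thin lens f=38): x=181679/28860 (≈6.2952) theta=528389/1096680 (≈0.4818)
After 9 (propagate distance d=25 (to screen)): x=6704509/365560 (≈18.3404) theta=528389/1096680 (≈0.4818)
Rounded to 4 decimal places: x = 18.3404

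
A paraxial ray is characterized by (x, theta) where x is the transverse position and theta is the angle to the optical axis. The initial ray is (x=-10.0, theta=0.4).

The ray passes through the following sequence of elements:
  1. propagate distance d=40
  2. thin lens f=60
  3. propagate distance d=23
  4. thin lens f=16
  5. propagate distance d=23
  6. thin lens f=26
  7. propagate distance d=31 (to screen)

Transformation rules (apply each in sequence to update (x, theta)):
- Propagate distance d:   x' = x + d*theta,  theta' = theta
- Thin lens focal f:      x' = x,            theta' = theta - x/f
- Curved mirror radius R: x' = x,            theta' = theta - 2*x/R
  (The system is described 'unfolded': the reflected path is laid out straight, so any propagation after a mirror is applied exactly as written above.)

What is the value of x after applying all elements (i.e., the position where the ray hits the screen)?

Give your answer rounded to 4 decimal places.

Answer: -15.9353

Derivation:
Initial: x=-10.0000 theta=0.4000
After 1 (propagate distance d=40): x=6.0000 theta=0.4000
After 2 (thin lens f=60): x=6.0000 theta=0.3000
After 3 (propagate distance d=23): x=12.9000 theta=0.3000
After 4 (thin lens f=16): x=12.9000 theta=-81/160 (≈-0.5063)
After 5 (propagate distance d=23): x=201/160 (≈1.2563) theta=-81/160 (≈-0.5063)
After 6 (thin lens f=26): x=201/160 (≈1.2563) theta=-2307/4160 (≈-0.5546)
After 7 (propagate distance d=31 (to screen)): x=-66291/4160 (≈-15.9353) theta=-2307/4160 (≈-0.5546)
Rounded to 4 decimal places: x = -15.9353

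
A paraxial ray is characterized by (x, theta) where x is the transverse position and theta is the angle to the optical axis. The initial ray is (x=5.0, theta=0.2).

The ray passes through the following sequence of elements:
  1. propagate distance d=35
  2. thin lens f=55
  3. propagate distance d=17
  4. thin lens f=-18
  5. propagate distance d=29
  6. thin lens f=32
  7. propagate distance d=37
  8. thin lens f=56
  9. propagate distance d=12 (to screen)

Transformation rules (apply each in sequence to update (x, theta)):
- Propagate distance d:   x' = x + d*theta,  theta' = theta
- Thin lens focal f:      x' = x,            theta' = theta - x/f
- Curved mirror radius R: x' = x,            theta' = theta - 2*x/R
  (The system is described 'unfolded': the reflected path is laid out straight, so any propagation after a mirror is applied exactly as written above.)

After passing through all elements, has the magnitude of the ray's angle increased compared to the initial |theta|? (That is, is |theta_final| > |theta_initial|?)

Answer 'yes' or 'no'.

Answer: yes

Derivation:
Initial: x=5.0000 theta=0.2000
After 1 (propagate distance d=35): x=12.0000 theta=0.2000
After 2 (thin lens f=55): x=12.0000 theta=-1/55 (≈-0.0182)
After 3 (propagate distance d=17): x=643/55 (≈11.6909) theta=-1/55 (≈-0.0182)
After 4 (thin lens f=-18): x=643/55 (≈11.6909) theta=125/198 (≈0.6313)
After 5 (propagate distance d=29): x=29699/990 (≈29.9990) theta=125/198 (≈0.6313)
After 6 (thin lens f=32): x=29699/990 (≈29.9990) theta=-3233/10560 (≈-0.3062)
After 7 (propagate distance d=37): x=118301/6336 (≈18.6712) theta=-3233/10560 (≈-0.3062)
After 8 (thin lens f=56): x=118301/6336 (≈18.6712) theta=-1134649/1774080 (≈-0.6396)
After 9 (propagate distance d=12 (to screen)): x=4877123/443520 (≈10.9964) theta=-1134649/1774080 (≈-0.6396)
|theta_initial|=0.2000 |theta_final|=1134649/1774080 (≈0.6396) -> increased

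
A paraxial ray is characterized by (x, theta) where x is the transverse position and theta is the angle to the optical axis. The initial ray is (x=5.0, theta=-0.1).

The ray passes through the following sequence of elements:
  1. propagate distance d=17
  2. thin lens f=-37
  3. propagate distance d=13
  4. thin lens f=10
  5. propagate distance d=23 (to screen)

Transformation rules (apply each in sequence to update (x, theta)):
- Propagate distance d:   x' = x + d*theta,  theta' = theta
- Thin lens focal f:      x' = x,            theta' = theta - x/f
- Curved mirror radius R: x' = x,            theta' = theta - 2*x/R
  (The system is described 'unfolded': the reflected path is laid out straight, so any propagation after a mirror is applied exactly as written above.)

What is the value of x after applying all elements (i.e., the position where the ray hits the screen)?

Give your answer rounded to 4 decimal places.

Initial: x=5.0000 theta=-0.1000
After 1 (propagate distance d=17): x=3.3000 theta=-0.1000
After 2 (thin lens f=-37): x=3.3000 theta=-2/185 (≈-0.0108)
After 3 (propagate distance d=13): x=1169/370 (≈3.1595) theta=-2/185 (≈-0.0108)
After 4 (thin lens f=10): x=1169/370 (≈3.1595) theta=-1209/3700 (≈-0.3268)
After 5 (propagate distance d=23 (to screen)): x=-16117/3700 (≈-4.3559) theta=-1209/3700 (≈-0.3268)
Rounded to 4 decimal places: x = -4.3559

Answer: -4.3559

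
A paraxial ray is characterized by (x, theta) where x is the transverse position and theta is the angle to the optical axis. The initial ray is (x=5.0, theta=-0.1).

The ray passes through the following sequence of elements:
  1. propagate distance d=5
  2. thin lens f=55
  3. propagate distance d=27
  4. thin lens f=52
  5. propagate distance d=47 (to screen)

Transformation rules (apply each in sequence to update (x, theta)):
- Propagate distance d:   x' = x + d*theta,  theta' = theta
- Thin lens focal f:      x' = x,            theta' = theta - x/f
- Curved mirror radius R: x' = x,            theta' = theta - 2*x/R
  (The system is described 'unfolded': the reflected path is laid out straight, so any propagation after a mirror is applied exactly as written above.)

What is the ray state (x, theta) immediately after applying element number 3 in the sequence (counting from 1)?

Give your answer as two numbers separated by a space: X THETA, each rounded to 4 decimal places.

Initial: x=5.0000 theta=-0.1000
After 1 (propagate distance d=5): x=4.5000 theta=-0.1000
After 2 (thin lens f=55): x=4.5000 theta=-2/11 (≈-0.1818)
After 3 (propagate distance d=27): x=-9/22 (≈-0.4091) theta=-2/11 (≈-0.1818)
Rounded to 4 decimal places: x = -0.4091, theta = -0.1818

Answer: -0.4091 -0.1818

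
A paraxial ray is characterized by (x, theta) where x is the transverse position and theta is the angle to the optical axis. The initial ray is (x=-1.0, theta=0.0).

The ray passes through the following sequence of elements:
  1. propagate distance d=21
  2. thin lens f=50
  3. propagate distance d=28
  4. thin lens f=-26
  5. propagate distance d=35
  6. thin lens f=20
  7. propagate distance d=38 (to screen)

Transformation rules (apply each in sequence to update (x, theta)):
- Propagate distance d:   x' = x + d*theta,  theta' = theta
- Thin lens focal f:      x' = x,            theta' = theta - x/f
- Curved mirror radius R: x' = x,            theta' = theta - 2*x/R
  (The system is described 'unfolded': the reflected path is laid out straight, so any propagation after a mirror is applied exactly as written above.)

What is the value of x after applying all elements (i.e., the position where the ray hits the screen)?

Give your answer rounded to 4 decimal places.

Initial: x=-1.0000 theta=0.0000
After 1 (propagate distance d=21): x=-1.0000 theta=0.0000
After 2 (thin lens f=50): x=-1.0000 theta=0.0200
After 3 (propagate distance d=28): x=-0.4400 theta=0.0200
After 4 (thin lens f=-26): x=-0.4400 theta=1/325 (≈0.0031)
After 5 (propagate distance d=35): x=-108/325 (≈-0.3323) theta=1/325 (≈0.0031)
After 6 (thin lens f=20): x=-108/325 (≈-0.3323) theta=32/1625 (≈0.0197)
After 7 (propagate distance d=38 (to screen)): x=0.4160 theta=32/1625 (≈0.0197)
Rounded to 4 decimal places: x = 0.4160

Answer: 0.4160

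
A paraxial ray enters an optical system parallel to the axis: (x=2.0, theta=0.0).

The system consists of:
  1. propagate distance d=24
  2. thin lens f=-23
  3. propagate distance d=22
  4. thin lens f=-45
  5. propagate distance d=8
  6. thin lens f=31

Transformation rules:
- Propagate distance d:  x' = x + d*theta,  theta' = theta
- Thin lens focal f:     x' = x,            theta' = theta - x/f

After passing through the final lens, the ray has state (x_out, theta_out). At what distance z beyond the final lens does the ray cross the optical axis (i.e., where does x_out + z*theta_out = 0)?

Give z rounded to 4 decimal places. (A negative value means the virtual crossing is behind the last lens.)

Initial: x=2.0000 theta=0.0000
After 1 (propagate distance d=24): x=2.0000 theta=0.0000
After 2 (thin lens f=-23): x=2.0000 theta=2/23 (≈0.0870)
After 3 (propagate distance d=22): x=90/23 (≈3.9130) theta=2/23 (≈0.0870)
After 4 (thin lens f=-45): x=90/23 (≈3.9130) theta=4/23 (≈0.1739)
After 5 (propagate distance d=8): x=122/23 (≈5.3043) theta=4/23 (≈0.1739)
After 6 (thin lens f=31): x=122/23 (≈5.3043) theta=2/713 (≈0.0028)
z_focus = -x_out/theta_out = -(122/23)/(2/713) = -1891.0000
Rounded to 4 decimal places: z = -1891.0000

Answer: -1891.0000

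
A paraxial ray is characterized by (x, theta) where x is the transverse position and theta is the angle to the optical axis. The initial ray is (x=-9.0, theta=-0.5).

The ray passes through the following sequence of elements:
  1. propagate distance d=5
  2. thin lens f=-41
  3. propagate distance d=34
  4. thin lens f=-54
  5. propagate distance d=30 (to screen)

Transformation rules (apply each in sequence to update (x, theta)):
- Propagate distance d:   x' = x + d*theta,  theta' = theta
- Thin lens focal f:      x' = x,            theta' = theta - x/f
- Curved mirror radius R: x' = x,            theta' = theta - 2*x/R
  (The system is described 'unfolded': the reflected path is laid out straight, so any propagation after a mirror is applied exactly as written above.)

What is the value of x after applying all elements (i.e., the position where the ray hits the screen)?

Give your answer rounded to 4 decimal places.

Initial: x=-9.0000 theta=-0.5000
After 1 (propagate distance d=5): x=-11.5000 theta=-0.5000
After 2 (thin lens f=-41): x=-11.5000 theta=-32/41 (≈-0.7805)
After 3 (propagate distance d=34): x=-3119/82 (≈-38.0366) theta=-32/41 (≈-0.7805)
After 4 (thin lens f=-54): x=-3119/82 (≈-38.0366) theta=-6575/4428 (≈-1.4849)
After 5 (propagate distance d=30 (to screen)): x=-30473/369 (≈-82.5827) theta=-6575/4428 (≈-1.4849)
Rounded to 4 decimal places: x = -82.5827

Answer: -82.5827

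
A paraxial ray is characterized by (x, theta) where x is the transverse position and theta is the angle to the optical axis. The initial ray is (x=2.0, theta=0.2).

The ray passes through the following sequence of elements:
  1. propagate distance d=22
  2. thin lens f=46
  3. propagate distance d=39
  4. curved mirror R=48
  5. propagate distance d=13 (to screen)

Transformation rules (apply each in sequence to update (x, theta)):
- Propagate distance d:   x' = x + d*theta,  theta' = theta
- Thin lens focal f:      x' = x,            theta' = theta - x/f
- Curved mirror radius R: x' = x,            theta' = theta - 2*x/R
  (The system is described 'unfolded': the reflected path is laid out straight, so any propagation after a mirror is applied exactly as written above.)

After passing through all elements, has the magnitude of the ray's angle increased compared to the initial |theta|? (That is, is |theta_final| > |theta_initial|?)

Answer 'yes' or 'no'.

Initial: x=2.0000 theta=0.2000
After 1 (propagate distance d=22): x=6.4000 theta=0.2000
After 2 (thin lens f=46): x=6.4000 theta=7/115 (≈0.0609)
After 3 (propagate distance d=39): x=1009/115 (≈8.7739) theta=7/115 (≈0.0609)
After 4 (curved mirror R=48): x=1009/115 (≈8.7739) theta=-841/2760 (≈-0.3047)
After 5 (propagate distance d=13 (to screen)): x=13283/2760 (≈4.8127) theta=-841/2760 (≈-0.3047)
|theta_initial|=0.2000 |theta_final|=841/2760 (≈0.3047) -> increased

Answer: yes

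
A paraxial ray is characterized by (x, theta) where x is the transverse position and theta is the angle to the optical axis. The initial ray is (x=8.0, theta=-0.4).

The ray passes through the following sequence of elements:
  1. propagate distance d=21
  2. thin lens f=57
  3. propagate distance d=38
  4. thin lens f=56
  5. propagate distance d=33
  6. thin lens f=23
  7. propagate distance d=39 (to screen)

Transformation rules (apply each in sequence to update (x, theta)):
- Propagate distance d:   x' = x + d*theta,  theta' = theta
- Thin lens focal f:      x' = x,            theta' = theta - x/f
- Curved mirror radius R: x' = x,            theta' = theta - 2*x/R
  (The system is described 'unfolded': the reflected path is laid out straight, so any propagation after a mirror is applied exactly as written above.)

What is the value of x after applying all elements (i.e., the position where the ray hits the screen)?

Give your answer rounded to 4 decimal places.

Initial: x=8.0000 theta=-0.4000
After 1 (propagate distance d=21): x=-0.4000 theta=-0.4000
After 2 (thin lens f=57): x=-0.4000 theta=-112/285 (≈-0.3930)
After 3 (propagate distance d=38): x=-46/3 (≈-15.3333) theta=-112/285 (≈-0.3930)
After 4 (thin lens f=56): x=-46/3 (≈-15.3333) theta=-317/2660 (≈-0.1192)
After 5 (propagate distance d=33): x=-153743/7980 (≈-19.2660) theta=-317/2660 (≈-0.1192)
After 6 (thin lens f=23): x=-153743/7980 (≈-19.2660) theta=13187/18354 (≈0.7185)
After 7 (propagate distance d=39 (to screen)): x=1606841/183540 (≈8.7547) theta=13187/18354 (≈0.7185)
Rounded to 4 decimal places: x = 8.7547

Answer: 8.7547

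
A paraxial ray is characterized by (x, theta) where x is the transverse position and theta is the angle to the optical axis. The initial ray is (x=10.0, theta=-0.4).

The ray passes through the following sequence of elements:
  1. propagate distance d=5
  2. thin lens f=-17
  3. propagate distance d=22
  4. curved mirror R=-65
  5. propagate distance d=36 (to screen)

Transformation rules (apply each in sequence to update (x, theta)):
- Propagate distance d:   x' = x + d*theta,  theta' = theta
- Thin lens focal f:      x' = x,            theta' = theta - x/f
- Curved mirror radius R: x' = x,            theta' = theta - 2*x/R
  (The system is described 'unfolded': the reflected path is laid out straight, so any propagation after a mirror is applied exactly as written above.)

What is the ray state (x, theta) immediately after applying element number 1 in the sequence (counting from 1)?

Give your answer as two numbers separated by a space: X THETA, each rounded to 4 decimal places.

Initial: x=10.0000 theta=-0.4000
After 1 (propagate distance d=5): x=8.0000 theta=-0.4000
Rounded to 4 decimal places: x = 8.0000, theta = -0.4000

Answer: 8.0000 -0.4000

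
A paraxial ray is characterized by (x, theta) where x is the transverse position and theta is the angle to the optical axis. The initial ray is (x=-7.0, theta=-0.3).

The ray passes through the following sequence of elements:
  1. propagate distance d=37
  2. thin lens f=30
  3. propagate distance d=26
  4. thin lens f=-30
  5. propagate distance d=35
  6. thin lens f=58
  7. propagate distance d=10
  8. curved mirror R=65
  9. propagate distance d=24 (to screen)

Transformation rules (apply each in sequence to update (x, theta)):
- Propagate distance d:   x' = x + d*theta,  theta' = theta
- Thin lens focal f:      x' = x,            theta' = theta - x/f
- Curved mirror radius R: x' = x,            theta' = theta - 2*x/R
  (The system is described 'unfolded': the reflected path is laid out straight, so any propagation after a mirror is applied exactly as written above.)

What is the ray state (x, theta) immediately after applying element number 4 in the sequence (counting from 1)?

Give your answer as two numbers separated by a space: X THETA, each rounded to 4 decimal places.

Answer: -10.2133 -0.0371

Derivation:
Initial: x=-7.0000 theta=-0.3000
After 1 (propagate distance d=37): x=-18.1000 theta=-0.3000
After 2 (thin lens f=30): x=-18.1000 theta=91/300 (≈0.3033)
After 3 (propagate distance d=26): x=-766/75 (≈-10.2133) theta=91/300 (≈0.3033)
After 4 (thin lens f=-30): x=-766/75 (≈-10.2133) theta=-167/4500 (≈-0.0371)
Rounded to 4 decimal places: x = -10.2133, theta = -0.0371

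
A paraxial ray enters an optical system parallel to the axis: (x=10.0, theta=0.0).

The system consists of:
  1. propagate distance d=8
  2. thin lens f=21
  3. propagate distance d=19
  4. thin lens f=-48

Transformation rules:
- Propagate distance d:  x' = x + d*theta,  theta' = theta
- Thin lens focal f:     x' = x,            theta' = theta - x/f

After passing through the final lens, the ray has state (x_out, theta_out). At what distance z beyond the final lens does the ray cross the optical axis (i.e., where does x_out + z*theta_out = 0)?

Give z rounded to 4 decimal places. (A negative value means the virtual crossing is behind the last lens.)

Initial: x=10.0000 theta=0.0000
After 1 (propagate distance d=8): x=10.0000 theta=0.0000
After 2 (thin lens f=21): x=10.0000 theta=-10/21 (≈-0.4762)
After 3 (propagate distance d=19): x=20/21 (≈0.9524) theta=-10/21 (≈-0.4762)
After 4 (thin lens f=-48): x=20/21 (≈0.9524) theta=-115/252 (≈-0.4563)
z_focus = -x_out/theta_out = -(20/21)/(-115/252) = 48/23 ≈ 2.0870
Rounded to 4 decimal places: z = 2.0870

Answer: 2.0870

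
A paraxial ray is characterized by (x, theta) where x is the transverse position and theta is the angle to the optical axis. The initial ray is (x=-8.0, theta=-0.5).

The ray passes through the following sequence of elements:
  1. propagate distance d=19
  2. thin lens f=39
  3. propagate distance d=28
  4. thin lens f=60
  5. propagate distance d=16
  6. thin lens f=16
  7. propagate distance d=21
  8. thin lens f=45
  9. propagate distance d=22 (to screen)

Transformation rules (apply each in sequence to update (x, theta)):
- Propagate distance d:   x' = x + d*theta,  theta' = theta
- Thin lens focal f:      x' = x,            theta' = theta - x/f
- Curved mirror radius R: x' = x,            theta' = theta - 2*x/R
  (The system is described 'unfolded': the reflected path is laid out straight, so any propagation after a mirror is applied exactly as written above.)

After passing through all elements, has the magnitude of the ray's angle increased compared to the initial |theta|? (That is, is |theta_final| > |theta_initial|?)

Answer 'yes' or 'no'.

Initial: x=-8.0000 theta=-0.5000
After 1 (propagate distance d=19): x=-17.5000 theta=-0.5000
After 2 (thin lens f=39): x=-17.5000 theta=-2/39 (≈-0.0513)
After 3 (propagate distance d=28): x=-1477/78 (≈-18.9359) theta=-2/39 (≈-0.0513)
After 4 (thin lens f=60): x=-1477/78 (≈-18.9359) theta=1237/4680 (≈0.2643)
After 5 (propagate distance d=16): x=-17207/1170 (≈-14.7068) theta=1237/4680 (≈0.2643)
After 6 (thin lens f=16): x=-17207/1170 (≈-14.7068) theta=1477/1248 (≈1.1835)
After 7 (propagate distance d=21): x=14611/1440 (≈10.1465) theta=1477/1248 (≈1.1835)
After 8 (thin lens f=45): x=14611/1440 (≈10.1465) theta=100879/105300 (≈0.9580)
After 9 (propagate distance d=22 (to screen)): x=26302139/842400 (≈31.2229) theta=100879/105300 (≈0.9580)
|theta_initial|=0.5000 |theta_final|=100879/105300 (≈0.9580) -> increased

Answer: yes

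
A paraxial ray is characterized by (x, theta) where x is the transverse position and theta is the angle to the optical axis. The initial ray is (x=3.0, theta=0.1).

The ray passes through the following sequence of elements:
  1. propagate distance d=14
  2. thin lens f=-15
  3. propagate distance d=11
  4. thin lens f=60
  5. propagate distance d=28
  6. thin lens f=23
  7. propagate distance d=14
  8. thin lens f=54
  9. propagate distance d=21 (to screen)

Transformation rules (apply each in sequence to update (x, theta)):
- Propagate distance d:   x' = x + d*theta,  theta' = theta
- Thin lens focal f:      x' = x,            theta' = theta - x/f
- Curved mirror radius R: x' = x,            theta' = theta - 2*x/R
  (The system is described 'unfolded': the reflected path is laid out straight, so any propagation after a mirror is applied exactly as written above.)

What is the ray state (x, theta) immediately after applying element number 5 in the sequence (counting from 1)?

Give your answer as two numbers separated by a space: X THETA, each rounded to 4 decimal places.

Initial: x=3.0000 theta=0.1000
After 1 (propagate distance d=14): x=4.4000 theta=0.1000
After 2 (thin lens f=-15): x=4.4000 theta=59/150 (≈0.3933)
After 3 (propagate distance d=11): x=1309/150 (≈8.7267) theta=59/150 (≈0.3933)
After 4 (thin lens f=60): x=1309/150 (≈8.7267) theta=2231/9000 (≈0.2479)
After 5 (propagate distance d=28): x=17626/1125 (≈15.6676) theta=2231/9000 (≈0.2479)
Rounded to 4 decimal places: x = 15.6676, theta = 0.2479

Answer: 15.6676 0.2479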